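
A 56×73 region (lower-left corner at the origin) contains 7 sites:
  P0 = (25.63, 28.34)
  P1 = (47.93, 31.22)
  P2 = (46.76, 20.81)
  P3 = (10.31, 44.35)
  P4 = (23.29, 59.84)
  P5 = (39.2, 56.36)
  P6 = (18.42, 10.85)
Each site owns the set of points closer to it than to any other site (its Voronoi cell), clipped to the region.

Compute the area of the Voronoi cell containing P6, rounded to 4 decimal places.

1. box [0,56]×[0,73]: [(0, 0) (56, 0) (56, 73) (0, 73)]
2. ⊥bis P6·P0 via (22.025,19.595): [(0, 28.6745) (0, 0) (56, 0) (56, 5.5893)]  |A|=959.386
3. ⊥bis P6·P1 via (33.175,21.035): [(38.9991, 12.5977) (0, 28.6745) (0, 0) (47.6949, 0)]  |A|=859.562
4. ⊥bis P6·P2 via (32.59,15.83): [(32.8326, 15.1397) (0, 28.6745) (0, 0) (38.1534, 0)]  |A|=759.5449
5. ⊥bis P6·P3 via (14.365,27.6): [(32.8326, 15.1397) (6.9569, 25.8066) (0, 24.1224) (0, 0) (38.1534, 0)]  |A|=743.7106
6. ⊥bis P6·P4 via (20.855,35.345): [(32.8326, 15.1397) (6.9569, 25.8066) (0, 24.1224) (0, 0) (38.1534, 0)]  |A|=743.7106
7. ⊥bis P6·P5 via (28.81,33.605): [(32.8326, 15.1397) (6.9569, 25.8066) (0, 24.1224) (0, 0) (38.1534, 0)]  |A|=743.7106
8. canonical 5-gon: [(32.8326, 15.1397) (6.9569, 25.8066) (0, 24.1224) (0, 0) (38.1534, 0)]
9. shoelace: 743.7106

Area of P6's cell: 743.7106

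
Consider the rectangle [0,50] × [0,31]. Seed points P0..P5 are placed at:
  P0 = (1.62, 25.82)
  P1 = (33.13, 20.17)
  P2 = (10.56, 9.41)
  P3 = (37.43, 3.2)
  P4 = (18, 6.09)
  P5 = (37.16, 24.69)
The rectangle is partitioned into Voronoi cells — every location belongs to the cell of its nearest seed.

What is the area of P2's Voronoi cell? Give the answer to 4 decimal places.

1. box [0,50]×[0,31]: [(0, 0) (50, 0) (50, 31) (0, 31)]
2. ⊥bis P2·P0 via (6.09,17.615): [(0, 14.2972) (0, 0) (50, 0) (50, 31) (30.6591, 31)]  |A|=1293.954
3. ⊥bis P2·P1 via (21.845,14.79): [(17.5276, 23.8461) (0, 14.2972) (0, 0) (28.896, 0)]  |A|=469.8261
4. ⊥bis P2·P3 via (23.995,6.305): [(24.6138, 8.9823) (17.5276, 23.8461) (0, 14.2972) (0, 0) (22.5378, 0)]  |A|=441.2708
5. ⊥bis P2·P4 via (14.28,7.75): [(19.5602, 19.5826) (17.5276, 23.8461) (0, 14.2972) (0, 0) (10.8217, 0)]  |A|=292.8548
6. ⊥bis P2·P5 via (23.86,17.05): [(19.5602, 19.5826) (17.5276, 23.8461) (0, 14.2972) (0, 0) (10.8217, 0)]  |A|=292.8548
7. canonical 5-gon: [(19.5602, 19.5826) (17.5276, 23.8461) (0, 14.2972) (0, 0) (10.8217, 0)]
8. shoelace: 292.8548

Area of P2's cell: 292.8548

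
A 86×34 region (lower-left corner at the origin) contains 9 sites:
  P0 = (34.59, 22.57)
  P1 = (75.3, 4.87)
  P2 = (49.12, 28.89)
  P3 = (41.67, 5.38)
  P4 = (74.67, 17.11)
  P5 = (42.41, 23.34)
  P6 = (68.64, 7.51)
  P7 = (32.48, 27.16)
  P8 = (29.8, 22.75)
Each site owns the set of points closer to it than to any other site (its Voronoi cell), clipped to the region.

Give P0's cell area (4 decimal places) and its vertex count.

Area of P0's cell: 86.3152 (4 vertices)

1. box [0,86]×[0,34]: [(0, 0) (86, 0) (86, 34) (0, 34)]
2. ⊥bis P0·P1 via (54.945,13.72): [(0, 0) (48.9798, 0) (63.7624, 34) (0, 34)]  |A|=1916.617
3. ⊥bis P0·P2 via (41.855,25.73): [(0, 0) (48.9798, 0) (51.0128, 4.6758) (38.2579, 34) (0, 34)]  |A|=1542.6676
4. ⊥bis P0·P3 via (38.13,13.975): [(0, 0) (4.1992, 0) (45.6252, 17.062) (38.2579, 34) (0, 34)]  |A|=1135.4572
5. ⊥bis P0·P4 via (54.63,19.84): [(0, 0) (4.1992, 0) (45.6252, 17.062) (38.2579, 34) (0, 34)]  |A|=1135.4572
6. ⊥bis P0·P5 via (38.5,22.955): [(0, 0) (4.1992, 0) (39.3353, 14.4714) (37.4124, 34) (0, 34)]  |A|=1064.3904
7. ⊥bis P0·P6 via (51.615,15.04): [(0, 0) (4.1992, 0) (39.3353, 14.4714) (37.4124, 34) (0, 34)]  |A|=1064.3904
8. ⊥bis P0·P7 via (33.535,24.865): [(0, 9.4491) (0, 0) (4.1992, 0) (39.3353, 14.4714) (38.1051, 26.9658)]  |A|=465.0515
9. ⊥bis P0·P8 via (32.195,22.66): [(32.2558, 24.2769) (31.7702, 11.3556) (39.3353, 14.4714) (38.1051, 26.9658)]  |A|=86.3152
10. canonical 4-gon: [(32.2558, 24.2769) (31.7702, 11.3556) (39.3353, 14.4714) (38.1051, 26.9658)]
11. shoelace: 86.3152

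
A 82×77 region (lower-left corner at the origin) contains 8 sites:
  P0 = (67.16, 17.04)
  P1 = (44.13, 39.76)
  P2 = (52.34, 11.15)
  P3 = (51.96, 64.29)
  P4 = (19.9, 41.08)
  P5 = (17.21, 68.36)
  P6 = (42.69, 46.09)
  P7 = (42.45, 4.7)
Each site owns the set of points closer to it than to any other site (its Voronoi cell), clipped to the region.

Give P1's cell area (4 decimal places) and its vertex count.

Area of P1's cell: 601.8942 (6 vertices)

1. box [0,82]×[0,77]: [(0, 0) (82, 0) (82, 77) (0, 77)]
2. ⊥bis P1·P0 via (55.645,28.4): [(0, 0) (27.6273, 0) (82, 55.1146) (82, 77) (0, 77)]  |A|=4815.6348
3. ⊥bis P1·P2 via (48.235,25.455): [(0, 11.6134) (54.5185, 27.2581) (82, 55.1146) (82, 77) (0, 77)]  |A|=4122.5293
4. ⊥bis P1·P3 via (48.045,52.025): [(0, 67.361) (0, 11.6134) (54.5185, 27.2581) (71.5501, 44.5221)]  |A|=2331.7518
5. ⊥bis P1·P4 via (32.015,40.42): [(32.9104, 56.856) (30.9292, 20.4889) (54.5185, 27.2581) (71.5501, 44.5221)]  |A|=860.8027
6. ⊥bis P1·P5 via (30.67,54.06): [(33.4556, 56.682) (32.8709, 56.1317) (30.9292, 20.4889) (54.5185, 27.2581) (71.5501, 44.5221)]  |A|=860.6018
7. ⊥bis P1·P6 via (43.41,42.925): [(62.7619, 47.3273) (32.0102, 40.3317) (30.9292, 20.4889) (54.5185, 27.2581) (71.5501, 44.5221)]  |A|=609.8758
8. ⊥bis P1·P7 via (43.29,22.23): [(62.7619, 47.3273) (32.0102, 40.3317) (31.056, 22.8162) (37.8971, 22.4884) (54.5185, 27.2581) (71.5501, 44.5221)]  |A|=601.8942
9. canonical 6-gon: [(62.7619, 47.3273) (32.0102, 40.3317) (31.056, 22.8162) (37.8971, 22.4884) (54.5185, 27.2581) (71.5501, 44.5221)]
10. shoelace: 601.8942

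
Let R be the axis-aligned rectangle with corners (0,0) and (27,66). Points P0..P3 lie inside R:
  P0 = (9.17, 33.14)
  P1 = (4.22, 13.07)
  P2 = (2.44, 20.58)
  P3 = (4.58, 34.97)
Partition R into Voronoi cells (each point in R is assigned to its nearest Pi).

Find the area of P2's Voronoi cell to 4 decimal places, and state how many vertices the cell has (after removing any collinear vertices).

Area of P2's cell: 122.0076 (4 vertices)

1. box [0,27]×[0,66]: [(0, 0) (27, 0) (27, 66) (0, 66)]
2. ⊥bis P2·P0 via (5.805,26.86): [(0, 29.9705) (0, 0) (27, 0) (27, 15.5031)]  |A|=613.8937
3. ⊥bis P2·P1 via (3.33,16.825): [(18.0305, 20.3093) (0, 29.9705) (0, 16.0357)]  |A|=125.6249
4. ⊥bis P2·P3 via (3.51,27.775): [(18.0305, 20.3093) (4.323, 27.6541) (0, 28.297) (0, 16.0357)]  |A|=122.0076
5. canonical 4-gon: [(18.0305, 20.3093) (4.323, 27.6541) (0, 28.297) (0, 16.0357)]
6. shoelace: 122.0076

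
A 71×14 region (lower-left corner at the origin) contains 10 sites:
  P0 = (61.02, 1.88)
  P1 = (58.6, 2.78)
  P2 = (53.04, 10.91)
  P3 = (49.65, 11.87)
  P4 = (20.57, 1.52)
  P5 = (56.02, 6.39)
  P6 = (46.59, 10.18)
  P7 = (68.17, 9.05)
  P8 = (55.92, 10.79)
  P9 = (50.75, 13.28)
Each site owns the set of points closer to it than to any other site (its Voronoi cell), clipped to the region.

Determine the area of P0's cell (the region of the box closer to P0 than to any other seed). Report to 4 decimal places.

Area of P0's cell: 45.0575

1. box [0,71]×[0,14]: [(0, 0) (71, 0) (71, 14) (0, 14)]
2. ⊥bis P0·P1 via (59.81,2.33): [(58.9435, 0) (71, 0) (71, 14) (64.1501, 14)]  |A|=132.3451
3. ⊥bis P0·P2 via (57.03,6.395): [(63.4228, 12.0445) (58.9435, 0) (71, 0) (71, 14) (65.6357, 14)]  |A|=130.8926
4. ⊥bis P0·P3 via (55.335,6.875): [(63.4228, 12.0445) (58.9435, 0) (71, 0) (71, 14) (65.6357, 14)]  |A|=130.8926
5. ⊥bis P0·P4 via (40.795,1.7): [(63.4228, 12.0445) (58.9435, 0) (71, 0) (71, 14) (65.6357, 14)]  |A|=130.8926
6. ⊥bis P0·P5 via (58.52,4.135): [(61.8573, 7.8348) (58.9435, 0) (71, 0) (71, 14) (67.4182, 14)]  |A|=122.2708
7. ⊥bis P0·P6 via (53.805,6.03): [(61.8573, 7.8348) (58.9435, 0) (71, 0) (71, 14) (67.4182, 14)]  |A|=122.2708
8. ⊥bis P0·P7 via (64.595,5.465): [(62.0283, 8.0245) (61.8573, 7.8348) (58.9435, 0) (70.0753, 0)]  |A|=45.0575
9. ⊥bis P0·P8 via (58.47,6.335): [(62.0283, 8.0245) (61.8573, 7.8348) (58.9435, 0) (70.0753, 0)]  |A|=45.0575
10. ⊥bis P0·P9 via (55.885,7.58): [(62.0283, 8.0245) (61.8573, 7.8348) (58.9435, 0) (70.0753, 0)]  |A|=45.0575
11. canonical 4-gon: [(62.0283, 8.0245) (61.8573, 7.8348) (58.9435, 0) (70.0753, 0)]
12. shoelace: 45.0575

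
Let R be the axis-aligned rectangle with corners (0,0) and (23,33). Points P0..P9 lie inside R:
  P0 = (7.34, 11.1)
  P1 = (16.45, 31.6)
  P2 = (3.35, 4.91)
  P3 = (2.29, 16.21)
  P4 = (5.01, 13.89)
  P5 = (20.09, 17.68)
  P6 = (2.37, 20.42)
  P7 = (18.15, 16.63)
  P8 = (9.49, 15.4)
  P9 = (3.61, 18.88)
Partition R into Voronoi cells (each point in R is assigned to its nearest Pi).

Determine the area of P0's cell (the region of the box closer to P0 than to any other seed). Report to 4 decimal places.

Area of P0's cell: 94.0661

1. box [0,23]×[0,33]: [(0, 0) (23, 0) (23, 33) (0, 33)]
2. ⊥bis P0·P1 via (11.895,21.35): [(0, 26.636) (0, 0) (23, 0) (23, 16.415)]  |A|=495.0873
3. ⊥bis P0·P2 via (5.345,8.005): [(0, 26.636) (0, 11.4503) (17.7638, 0) (23, 0) (23, 16.415)]  |A|=393.3867
4. ⊥bis P0·P3 via (4.815,13.655): [(12.3823, 21.1334) (1.564, 10.4422) (17.7638, 0) (23, 0) (23, 16.415)]  |A|=285.556
5. ⊥bis P0·P4 via (6.175,12.495): [(15.0822, 19.9336) (2.7791, 9.659) (17.7638, 0) (23, 0) (23, 16.415)]  |A|=253.5732
6. ⊥bis P0·P5 via (13.715,14.39): [(12.1275, 17.4661) (2.7791, 9.659) (17.7638, 0) (21.1414, 0)]  |A|=133.1384
7. ⊥bis P0·P6 via (4.855,15.76): [(12.1275, 17.4661) (2.7791, 9.659) (17.7638, 0) (21.1414, 0)]  |A|=133.1384
8. ⊥bis P0·P7 via (12.745,13.865): [(11.2694, 16.7495) (2.7791, 9.659) (17.7638, 0) (19.8378, 0)]  |A|=111.4981
9. ⊥bis P0·P8 via (8.415,13.25): [(14.6559, 10.1295) (7.5794, 13.6678) (2.7791, 9.659) (17.7638, 0) (19.8378, 0)]  |A|=94.0661
10. ⊥bis P0·P9 via (5.475,14.99): [(14.6559, 10.1295) (7.5794, 13.6678) (2.7791, 9.659) (17.7638, 0) (19.8378, 0)]  |A|=94.0661
11. canonical 5-gon: [(14.6559, 10.1295) (7.5794, 13.6678) (2.7791, 9.659) (17.7638, 0) (19.8378, 0)]
12. shoelace: 94.0661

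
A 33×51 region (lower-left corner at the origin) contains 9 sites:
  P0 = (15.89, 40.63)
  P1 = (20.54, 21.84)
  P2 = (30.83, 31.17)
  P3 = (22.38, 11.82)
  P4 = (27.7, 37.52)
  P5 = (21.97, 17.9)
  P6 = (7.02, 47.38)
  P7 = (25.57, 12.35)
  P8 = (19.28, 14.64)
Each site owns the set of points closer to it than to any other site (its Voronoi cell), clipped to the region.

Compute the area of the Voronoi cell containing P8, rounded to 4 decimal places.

1. box [0,33]×[0,51]: [(0, 0) (33, 0) (33, 51) (0, 51)]
2. ⊥bis P8·P0 via (17.585,27.635): [(0, 25.3413) (0, 0) (33, 0) (33, 29.6457)]  |A|=907.2848
3. ⊥bis P8·P1 via (19.91,18.24): [(0, 21.7242) (0, 0) (33, 0) (33, 15.9493)]  |A|=621.6128
4. ⊥bis P8·P2 via (25.055,22.905): [(0, 21.7242) (0, 0) (33, 0) (33, 15.9493)]  |A|=621.6128
5. ⊥bis P8·P3 via (20.83,13.23): [(24.6353, 17.4131) (0, 21.7242) (0, 0) (8.795, 0)]  |A|=344.1649
6. ⊥bis P8·P4 via (23.49,26.08): [(24.6353, 17.4131) (0, 21.7242) (0, 0) (8.795, 0)]  |A|=344.1649
7. ⊥bis P8·P5 via (20.625,16.27): [(22.3218, 14.8699) (17.7874, 18.6115) (0, 21.7242) (0, 0) (8.795, 0)]  |A|=334.0711
8. ⊥bis P8·P6 via (13.15,31.01): [(22.3218, 14.8699) (17.7874, 18.6115) (0, 21.7242) (0, 0) (8.795, 0)]  |A|=334.0711
9. ⊥bis P8·P7 via (22.425,13.495): [(22.3218, 14.8699) (17.7874, 18.6115) (0, 21.7242) (0, 0) (8.795, 0)]  |A|=334.0711
10. canonical 5-gon: [(22.3218, 14.8699) (17.7874, 18.6115) (0, 21.7242) (0, 0) (8.795, 0)]
11. shoelace: 334.0711

Area of P8's cell: 334.0711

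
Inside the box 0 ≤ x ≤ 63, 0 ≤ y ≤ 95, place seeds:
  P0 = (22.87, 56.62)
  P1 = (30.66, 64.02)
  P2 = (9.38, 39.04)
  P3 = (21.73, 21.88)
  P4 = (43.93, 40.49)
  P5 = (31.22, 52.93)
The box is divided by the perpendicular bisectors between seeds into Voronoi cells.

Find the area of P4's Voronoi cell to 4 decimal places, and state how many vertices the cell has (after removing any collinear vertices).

1. box [0,63]×[0,95]: [(0, 0) (63, 0) (63, 95) (0, 95)]
2. ⊥bis P4·P0 via (33.4,48.555): [(0, 4.9466) (0, 0) (63, 0) (63, 87.202)]  |A|=2902.6797
3. ⊥bis P4·P1 via (37.295,52.255): [(35.427, 51.2015) (0, 4.9466) (0, 0) (63, 0) (63, 66.7516)]  |A|=2620.7404
4. ⊥bis P4·P2 via (26.655,39.765): [(35.427, 51.2015) (26.6557, 39.7493) (28.3239, 0) (63, 0) (63, 66.7516)]  |A|=1991.8864
5. ⊥bis P4·P3 via (32.83,31.185): [(35.427, 51.2015) (26.6557, 39.7493) (26.7086, 38.4872) (58.972, 0) (63, 0) (63, 66.7516)]  |A|=1402.105
6. ⊥bis P4·P5 via (37.575,46.71): [(50.0337, 59.4392) (28.0088, 36.9362) (58.972, 0) (63, 0) (63, 66.7516)]  |A|=1307.6089
7. canonical 5-gon: [(50.0337, 59.4392) (28.0088, 36.9362) (58.972, 0) (63, 0) (63, 66.7516)]
8. shoelace: 1307.6089

Area of P4's cell: 1307.6089 (5 vertices)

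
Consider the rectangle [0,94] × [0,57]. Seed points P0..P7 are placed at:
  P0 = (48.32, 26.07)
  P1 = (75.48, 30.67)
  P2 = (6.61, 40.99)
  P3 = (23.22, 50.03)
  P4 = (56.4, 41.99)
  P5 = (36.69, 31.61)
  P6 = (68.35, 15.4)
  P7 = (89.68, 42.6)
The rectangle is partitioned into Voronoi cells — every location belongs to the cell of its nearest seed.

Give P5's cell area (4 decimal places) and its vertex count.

Area of P5's cell: 915.2828 (5 vertices)

1. box [0,94]×[0,57]: [(0, 0) (94, 0) (94, 57) (0, 57)]
2. ⊥bis P5·P0 via (42.505,28.84): [(0, 0) (28.7669, 0) (55.9191, 57) (0, 57)]  |A|=2413.5533
3. ⊥bis P5·P1 via (56.085,31.14): [(0, 0) (28.7669, 0) (55.9191, 57) (0, 57)]  |A|=2413.5533
4. ⊥bis P5·P2 via (21.65,36.3): [(10.3304, 0) (28.7669, 0) (55.9191, 57) (28.105, 57)]  |A|=1318.1451
5. ⊥bis P5·P3 via (29.955,40.82): [(21.0226, 34.288) (10.3304, 0) (28.7669, 0) (55.9191, 57) (52.0809, 57)]  |A|=1045.8748
6. ⊥bis P5·P4 via (46.545,36.8): [(40.4039, 48.461) (21.0226, 34.288) (10.3304, 0) (28.7669, 0) (46.4147, 37.0475)]  |A|=915.2828
7. ⊥bis P5·P6 via (52.52,23.505): [(40.4039, 48.461) (21.0226, 34.288) (10.3304, 0) (28.7669, 0) (46.4147, 37.0475)]  |A|=915.2828
8. ⊥bis P5·P7 via (63.185,37.105): [(40.4039, 48.461) (21.0226, 34.288) (10.3304, 0) (28.7669, 0) (46.4147, 37.0475)]  |A|=915.2828
9. canonical 5-gon: [(40.4039, 48.461) (21.0226, 34.288) (10.3304, 0) (28.7669, 0) (46.4147, 37.0475)]
10. shoelace: 915.2828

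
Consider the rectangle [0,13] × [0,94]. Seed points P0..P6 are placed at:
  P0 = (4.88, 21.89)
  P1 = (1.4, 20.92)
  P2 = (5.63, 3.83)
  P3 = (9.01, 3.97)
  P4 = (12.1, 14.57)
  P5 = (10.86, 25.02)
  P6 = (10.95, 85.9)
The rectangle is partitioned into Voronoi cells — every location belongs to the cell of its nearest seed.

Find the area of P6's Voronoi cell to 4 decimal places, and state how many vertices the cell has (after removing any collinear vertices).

1. box [0,13]×[0,94]: [(0, 0) (13, 0) (13, 94) (0, 94)]
2. ⊥bis P6·P0 via (7.915,53.895): [(0, 54.6456) (13, 53.4128) (13, 94) (0, 94)]  |A|=519.6206
3. ⊥bis P6·P1 via (6.175,53.41): [(0, 54.6456) (13, 53.4128) (13, 94) (0, 94)]  |A|=519.6206
4. ⊥bis P6·P2 via (8.29,44.865): [(0, 54.6456) (13, 53.4128) (13, 94) (0, 94)]  |A|=519.6206
5. ⊥bis P6·P3 via (9.98,44.935): [(0, 54.6456) (13, 53.4128) (13, 94) (0, 94)]  |A|=519.6206
6. ⊥bis P6·P4 via (11.525,50.235): [(0, 54.6456) (13, 53.4128) (13, 94) (0, 94)]  |A|=519.6206
7. ⊥bis P6·P5 via (10.905,55.46): [(0, 55.4761) (13, 55.4569) (13, 94) (0, 94)]  |A|=500.9353
8. canonical 4-gon: [(0, 55.4761) (13, 55.4569) (13, 94) (0, 94)]
9. shoelace: 500.9353

Area of P6's cell: 500.9353 (4 vertices)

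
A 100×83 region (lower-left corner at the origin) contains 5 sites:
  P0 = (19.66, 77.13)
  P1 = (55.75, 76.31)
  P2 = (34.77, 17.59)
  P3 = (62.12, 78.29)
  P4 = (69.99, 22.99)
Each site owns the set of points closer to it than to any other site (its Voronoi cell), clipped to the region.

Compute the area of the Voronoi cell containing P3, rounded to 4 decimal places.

1. box [0,100]×[0,83]: [(0, 0) (100, 0) (100, 83) (0, 83)]
2. ⊥bis P3·P0 via (40.89,77.71): [(43.013, 0) (100, 0) (100, 83) (40.7455, 83)]  |A|=4824.0222
3. ⊥bis P3·P1 via (58.935,77.3): [(82.9623, 0) (100, 0) (100, 83) (57.1633, 83)]  |A|=2484.7887
4. ⊥bis P3·P2 via (48.445,47.94): [(71.2558, 37.662) (100, 24.7105) (100, 83) (57.1633, 83)]  |A|=1808.8094
5. ⊥bis P3·P4 via (66.055,50.64): [(67.1724, 50.799) (100, 55.4709) (100, 83) (57.1633, 83)]  |A|=1141.5509
6. canonical 4-gon: [(67.1724, 50.799) (100, 55.4709) (100, 83) (57.1633, 83)]
7. shoelace: 1141.5509

Area of P3's cell: 1141.5509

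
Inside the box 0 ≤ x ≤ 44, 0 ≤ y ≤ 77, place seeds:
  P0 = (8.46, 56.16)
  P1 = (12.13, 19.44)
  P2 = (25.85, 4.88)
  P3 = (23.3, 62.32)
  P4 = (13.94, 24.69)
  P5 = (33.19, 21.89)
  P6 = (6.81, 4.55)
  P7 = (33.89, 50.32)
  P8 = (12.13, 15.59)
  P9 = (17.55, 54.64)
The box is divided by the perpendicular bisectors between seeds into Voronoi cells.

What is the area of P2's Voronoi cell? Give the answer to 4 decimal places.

1. box [0,44]×[0,77]: [(0, 0) (44, 0) (44, 77) (0, 77)]
2. ⊥bis P2·P0 via (17.155,30.52): [(0, 24.7024) (0, 0) (44, 0) (44, 39.6236)]  |A|=1415.1733
3. ⊥bis P2·P1 via (18.99,12.16): [(6.0855, 0) (44, 0) (44, 35.7271)]  |A|=677.2877
4. ⊥bis P2·P3 via (24.575,33.6): [(42.5914, 34.3998) (6.0855, 0) (44, 0) (44, 34.4624)]  |A|=676.3969
5. ⊥bis P2·P4 via (19.895,14.785): [(25.0906, 17.9087) (6.0855, 0) (44, 0) (44, 29.2772)]  |A|=616.3058
6. ⊥bis P2·P5 via (29.52,13.385): [(23.1891, 16.1168) (6.0855, 0) (44, 0) (44, 7.1367)]  |A|=379.7919
7. ⊥bis P2·P6 via (16.33,4.715): [(23.1891, 16.1168) (16.2458, 9.5741) (16.4117, 0) (44, 0) (44, 7.1367)]  |A|=330.3598
8. ⊥bis P2·P7 via (29.87,27.6): [(23.1891, 16.1168) (16.2458, 9.5741) (16.4117, 0) (44, 0) (44, 7.1367)]  |A|=330.3598
9. ⊥bis P2·P8 via (18.99,10.235): [(23.4826, 15.9902) (16.2942, 6.7815) (16.4117, 0) (44, 0) (44, 7.1367)]  |A|=318.7001
10. ⊥bis P2·P9 via (21.7,29.76): [(23.4826, 15.9902) (16.2942, 6.7815) (16.4117, 0) (44, 0) (44, 7.1367)]  |A|=318.7001
11. canonical 5-gon: [(23.4826, 15.9902) (16.2942, 6.7815) (16.4117, 0) (44, 0) (44, 7.1367)]
12. shoelace: 318.7001

Area of P2's cell: 318.7001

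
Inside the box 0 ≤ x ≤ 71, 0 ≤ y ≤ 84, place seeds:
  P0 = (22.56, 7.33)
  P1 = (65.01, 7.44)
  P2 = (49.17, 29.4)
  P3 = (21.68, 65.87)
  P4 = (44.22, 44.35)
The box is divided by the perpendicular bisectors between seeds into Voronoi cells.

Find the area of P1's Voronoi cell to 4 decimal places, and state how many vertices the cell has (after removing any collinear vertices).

Area of P1's cell: 507.1705 (4 vertices)

1. box [0,71]×[0,84]: [(0, 0) (71, 0) (71, 84) (0, 84)]
2. ⊥bis P1·P0 via (43.785,7.385): [(43.8041, 0) (71, 0) (71, 84) (43.5865, 84)]  |A|=2293.5946
3. ⊥bis P1·P2 via (57.09,18.42): [(43.7813, 8.8203) (43.8041, 0) (71, 0) (71, 28.4534)]  |A|=507.1705
4. ⊥bis P1·P3 via (43.345,36.655): [(43.7813, 8.8203) (43.8041, 0) (71, 0) (71, 28.4534)]  |A|=507.1705
5. ⊥bis P1·P4 via (54.615,25.895): [(43.7813, 8.8203) (43.8041, 0) (71, 0) (71, 28.4534)]  |A|=507.1705
6. canonical 4-gon: [(43.7813, 8.8203) (43.8041, 0) (71, 0) (71, 28.4534)]
7. shoelace: 507.1705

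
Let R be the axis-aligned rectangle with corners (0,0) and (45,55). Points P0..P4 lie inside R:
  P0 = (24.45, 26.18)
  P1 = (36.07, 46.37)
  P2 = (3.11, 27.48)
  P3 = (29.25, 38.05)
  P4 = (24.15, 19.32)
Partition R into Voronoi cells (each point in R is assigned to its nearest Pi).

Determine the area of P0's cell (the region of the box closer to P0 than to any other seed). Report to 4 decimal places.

Area of P0's cell: 264.3345

1. box [0,45]×[0,55]: [(0, 0) (45, 0) (45, 55) (0, 55)]
2. ⊥bis P0·P1 via (30.26,36.275): [(0, 53.6906) (0, 0) (45, 0) (45, 27.7917)]  |A|=1833.3509
3. ⊥bis P0·P2 via (13.78,26.83): [(14.8941, 45.1186) (12.1456, 0) (45, 0) (45, 27.7917)]  |A|=1159.5189
4. ⊥bis P0·P3 via (26.85,32.115): [(14.4084, 37.1461) (12.1456, 0) (45, 0) (45, 24.7755)]  |A|=989.168
5. ⊥bis P0·P4 via (24.3,22.75): [(14.4084, 37.1461) (13.5601, 23.2197) (45, 21.8448) (45, 24.7755)]  |A|=264.3345
6. canonical 4-gon: [(14.4084, 37.1461) (13.5601, 23.2197) (45, 21.8448) (45, 24.7755)]
7. shoelace: 264.3345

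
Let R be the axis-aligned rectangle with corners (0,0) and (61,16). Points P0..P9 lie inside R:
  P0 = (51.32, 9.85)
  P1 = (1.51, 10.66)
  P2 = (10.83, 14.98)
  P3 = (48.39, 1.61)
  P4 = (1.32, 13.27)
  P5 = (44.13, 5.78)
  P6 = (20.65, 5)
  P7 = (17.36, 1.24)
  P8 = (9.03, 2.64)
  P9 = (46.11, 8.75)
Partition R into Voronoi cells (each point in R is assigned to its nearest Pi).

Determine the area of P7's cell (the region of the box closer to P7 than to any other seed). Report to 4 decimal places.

Area of P7's cell: 35.8999

1. box [0,61]×[0,16]: [(0, 0) (61, 0) (61, 16) (0, 16)]
2. ⊥bis P7·P0 via (34.34,5.545): [(0, 0) (35.7458, 0) (31.6893, 16) (0, 16)]  |A|=539.4812
3. ⊥bis P7·P1 via (9.435,5.95): [(5.8988, 0) (35.7458, 0) (31.6893, 16) (15.4079, 16)]  |A|=369.0274
4. ⊥bis P7·P2 via (14.095,8.11): [(9.3897, 5.8738) (5.8988, 0) (35.7458, 0) (31.6893, 16) (30.6966, 16)]  |A|=291.6192
5. ⊥bis P7·P3 via (32.875,1.425): [(9.3897, 5.8738) (5.8988, 0) (32.892, 0) (32.7511, 11.8118) (31.6893, 16) (30.6966, 16)]  |A|=274.7646
6. ⊥bis P7·P4 via (9.34,7.255): [(9.3897, 5.8738) (5.8988, 0) (32.892, 0) (32.7511, 11.8118) (31.6893, 16) (30.6966, 16)]  |A|=274.7646
7. ⊥bis P7·P5 via (30.745,3.51): [(28.7812, 15.0897) (9.3897, 5.8738) (5.8988, 0) (31.3403, 0)]  |A|=232.8165
8. ⊥bis P7·P6 via (19.005,3.12): [(13.5812, 7.8658) (9.3897, 5.8738) (5.8988, 0) (22.5707, 0)]  |A|=74.4022
9. ⊥bis P7·P8 via (13.195,1.94): [(14.1128, 7.4007) (12.8689, 0) (22.5707, 0)]  |A|=35.8999
10. ⊥bis P7·P9 via (31.735,4.995): [(14.1128, 7.4007) (12.8689, 0) (22.5707, 0)]  |A|=35.8999
11. canonical 3-gon: [(14.1128, 7.4007) (12.8689, 0) (22.5707, 0)]
12. shoelace: 35.8999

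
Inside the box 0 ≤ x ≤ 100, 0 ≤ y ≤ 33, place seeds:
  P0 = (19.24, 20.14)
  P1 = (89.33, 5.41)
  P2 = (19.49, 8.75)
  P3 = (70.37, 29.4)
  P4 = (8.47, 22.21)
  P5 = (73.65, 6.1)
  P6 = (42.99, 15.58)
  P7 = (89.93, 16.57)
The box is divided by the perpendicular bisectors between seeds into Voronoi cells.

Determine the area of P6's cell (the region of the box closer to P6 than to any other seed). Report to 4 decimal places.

1. box [0,100]×[0,33]: [(0, 0) (100, 0) (100, 33) (0, 33)]
2. ⊥bis P6·P0 via (31.115,17.86): [(27.6859, 0) (100, 0) (100, 33) (34.0219, 33)]  |A|=2281.822
3. ⊥bis P6·P1 via (66.16,10.495): [(27.6859, 0) (63.8567, 0) (71.0991, 33) (34.0219, 33)]  |A|=1208.5922
4. ⊥bis P6·P2 via (31.24,12.165): [(30.5063, 14.6895) (34.7756, 0) (63.8567, 0) (71.0991, 33) (34.0219, 33)]  |A|=1156.5197
5. ⊥bis P6·P3 via (56.68,22.49): [(30.5063, 14.6895) (34.7756, 0) (63.8567, 0) (65.1219, 5.765) (51.3751, 33) (34.0219, 33)]  |A|=887.9285
6. ⊥bis P6·P4 via (25.73,18.895): [(30.5063, 14.6895) (34.7756, 0) (63.8567, 0) (65.1219, 5.765) (51.3751, 33) (34.0219, 33)]  |A|=887.9285
7. ⊥bis P6·P5 via (58.32,10.84): [(30.5063, 14.6895) (34.7756, 0) (54.9683, 0) (59.9308, 16.0496) (51.3751, 33) (34.0219, 33)]  |A|=795.1313
8. ⊥bis P6·P7 via (66.46,16.075): [(30.5063, 14.6895) (34.7756, 0) (54.9683, 0) (59.9308, 16.0496) (51.3751, 33) (34.0219, 33)]  |A|=795.1313
9. canonical 6-gon: [(30.5063, 14.6895) (34.7756, 0) (54.9683, 0) (59.9308, 16.0496) (51.3751, 33) (34.0219, 33)]
10. shoelace: 795.1313

Area of P6's cell: 795.1313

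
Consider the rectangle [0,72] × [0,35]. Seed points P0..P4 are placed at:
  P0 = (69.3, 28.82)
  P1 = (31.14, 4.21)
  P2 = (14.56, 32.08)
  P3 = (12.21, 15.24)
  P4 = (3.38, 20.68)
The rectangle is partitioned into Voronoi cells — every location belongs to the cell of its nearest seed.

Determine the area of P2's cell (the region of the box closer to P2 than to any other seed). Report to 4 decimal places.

Area of P2's cell: 399.4618

1. box [0,72]×[0,35]: [(0, 0) (72, 0) (72, 35) (0, 35)]
2. ⊥bis P2·P0 via (41.93,30.45): [(0, 0) (40.1166, 0) (42.201, 35) (0, 35)]  |A|=1440.557
3. ⊥bis P2·P1 via (22.85,18.145): [(0, 4.5514) (41.8711, 29.4607) (42.201, 35) (0, 35)]  |A|=754.3386
4. ⊥bis P2·P3 via (13.385,23.66): [(0, 25.5279) (28.5606, 21.5423) (41.8711, 29.4607) (42.201, 35) (0, 35)]  |A|=454.7888
5. ⊥bis P2·P4 via (8.97,26.38): [(11.4712, 23.9271) (28.5606, 21.5423) (41.8711, 29.4607) (42.201, 35) (0.1804, 35)]  |A|=399.4618
6. canonical 5-gon: [(11.4712, 23.9271) (28.5606, 21.5423) (41.8711, 29.4607) (42.201, 35) (0.1804, 35)]
7. shoelace: 399.4618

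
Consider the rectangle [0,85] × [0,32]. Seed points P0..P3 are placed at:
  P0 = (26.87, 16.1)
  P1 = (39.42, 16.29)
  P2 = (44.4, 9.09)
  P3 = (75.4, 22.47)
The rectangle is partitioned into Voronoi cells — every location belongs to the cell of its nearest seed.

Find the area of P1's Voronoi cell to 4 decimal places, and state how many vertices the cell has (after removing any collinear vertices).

1. box [0,85]×[0,32]: [(0, 0) (85, 0) (85, 32) (0, 32)]
2. ⊥bis P1·P0 via (33.145,16.195): [(33.3902, 0) (85, 0) (85, 32) (32.9057, 32)]  |A|=1659.2655
3. ⊥bis P1·P2 via (41.91,12.69): [(33.2883, 6.7267) (69.8281, 32) (32.9057, 32)]  |A|=466.575
4. ⊥bis P1·P3 via (57.41,19.38): [(33.2883, 6.7267) (56.7912, 22.9828) (55.2424, 32) (32.9057, 32)]  |A|=400.814
5. canonical 4-gon: [(33.2883, 6.7267) (56.7912, 22.9828) (55.2424, 32) (32.9057, 32)]
6. shoelace: 400.814

Area of P1's cell: 400.8140 (4 vertices)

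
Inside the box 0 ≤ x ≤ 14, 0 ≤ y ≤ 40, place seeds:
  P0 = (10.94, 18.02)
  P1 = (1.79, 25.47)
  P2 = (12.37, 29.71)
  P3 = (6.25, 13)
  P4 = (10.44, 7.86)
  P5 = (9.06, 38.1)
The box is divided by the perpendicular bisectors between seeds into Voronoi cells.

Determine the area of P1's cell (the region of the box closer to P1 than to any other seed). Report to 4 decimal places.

1. box [0,14]×[0,40]: [(0, 0) (14, 0) (14, 40) (0, 40)]
2. ⊥bis P1·P0 via (6.365,21.745): [(0, 13.9276) (14, 31.1222) (14, 40) (0, 40)]  |A|=244.6514
3. ⊥bis P1·P2 via (7.08,27.59): [(0, 13.9276) (8.4139, 24.2615) (2.1066, 40) (0, 40)]  |A|=126.2633
4. ⊥bis P1·P3 via (4.02,19.235): [(0, 17.7972) (4.4451, 19.3871) (8.4139, 24.2615) (2.1066, 40) (0, 40)]  |A|=117.6627
5. ⊥bis P1·P4 via (6.115,16.665): [(0, 17.7972) (4.4451, 19.3871) (8.4139, 24.2615) (2.1066, 40) (0, 40)]  |A|=117.6627
6. ⊥bis P1·P5 via (5.425,31.785): [(0, 34.9077) (0, 17.7972) (4.4451, 19.3871) (8.4139, 24.2615) (5.391, 31.8046)]  |A|=95.3042
7. canonical 5-gon: [(0, 34.9077) (0, 17.7972) (4.4451, 19.3871) (8.4139, 24.2615) (5.391, 31.8046)]
8. shoelace: 95.3042

Area of P1's cell: 95.3042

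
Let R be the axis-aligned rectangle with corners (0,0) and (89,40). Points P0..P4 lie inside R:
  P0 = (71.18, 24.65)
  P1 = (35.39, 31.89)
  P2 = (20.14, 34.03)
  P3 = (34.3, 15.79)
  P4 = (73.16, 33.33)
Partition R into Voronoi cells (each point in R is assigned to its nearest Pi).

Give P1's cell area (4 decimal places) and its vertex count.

1. box [0,89]×[0,40]: [(0, 0) (89, 0) (89, 40) (0, 40)]
2. ⊥bis P1·P0 via (53.285,28.27): [(0, 0) (47.5662, 0) (55.6579, 40) (0, 40)]  |A|=2064.4821
3. ⊥bis P1·P2 via (27.765,32.96): [(23.1398, 0) (47.5662, 0) (55.6579, 40) (28.7529, 40)]  |A|=1026.6281
4. ⊥bis P1·P3 via (34.845,23.84): [(26.5639, 24.4006) (52.1518, 22.6683) (55.6579, 40) (28.7529, 40)]  |A|=434.6282
5. ⊥bis P1·P4 via (54.275,32.61): [(26.5639, 24.4006) (52.1518, 22.6683) (54.2572, 33.0761) (53.9933, 40) (28.7529, 40)]  |A|=428.8654
6. canonical 5-gon: [(26.5639, 24.4006) (52.1518, 22.6683) (54.2572, 33.0761) (53.9933, 40) (28.7529, 40)]
7. shoelace: 428.8654

Area of P1's cell: 428.8654 (5 vertices)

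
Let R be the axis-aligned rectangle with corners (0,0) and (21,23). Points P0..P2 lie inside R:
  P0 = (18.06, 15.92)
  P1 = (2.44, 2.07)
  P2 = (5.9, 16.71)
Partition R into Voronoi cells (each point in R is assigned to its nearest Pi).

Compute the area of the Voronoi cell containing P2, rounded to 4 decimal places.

1. box [0,21]×[0,23]: [(0, 0) (21, 0) (21, 23) (0, 23)]
2. ⊥bis P2·P0 via (11.98,16.315): [(0, 0) (10.9201, 0) (12.4143, 23) (0, 23)]  |A|=268.3452
3. ⊥bis P2·P1 via (4.17,9.39): [(0, 10.3755) (11.4188, 7.6768) (12.4143, 23) (0, 23)]  |A|=167.1914
4. canonical 4-gon: [(0, 10.3755) (11.4188, 7.6768) (12.4143, 23) (0, 23)]
5. shoelace: 167.1914

Area of P2's cell: 167.1914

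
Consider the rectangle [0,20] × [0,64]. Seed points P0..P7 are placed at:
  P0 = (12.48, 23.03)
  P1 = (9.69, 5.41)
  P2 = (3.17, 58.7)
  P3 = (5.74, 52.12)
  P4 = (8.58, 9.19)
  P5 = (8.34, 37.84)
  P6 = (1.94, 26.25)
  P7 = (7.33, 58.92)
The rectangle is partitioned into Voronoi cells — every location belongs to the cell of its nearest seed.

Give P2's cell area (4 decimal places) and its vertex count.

Area of P2's cell: 48.3850 (4 vertices)

1. box [0,20]×[0,64]: [(0, 0) (20, 0) (20, 64) (0, 64)]
2. ⊥bis P2·P0 via (7.825,40.865): [(0, 38.8226) (20, 44.0427) (20, 64) (0, 64)]  |A|=451.3463
3. ⊥bis P2·P1 via (6.43,32.055): [(0, 38.8226) (20, 44.0427) (20, 64) (0, 64)]  |A|=451.3463
4. ⊥bis P2·P3 via (4.455,55.41): [(0, 53.67) (20, 61.4815) (20, 64) (0, 64)]  |A|=128.485
5. ⊥bis P2·P4 via (5.875,33.945): [(0, 53.67) (20, 61.4815) (20, 64) (0, 64)]  |A|=128.485
6. ⊥bis P2·P5 via (5.755,48.27): [(0, 53.67) (20, 61.4815) (20, 64) (0, 64)]  |A|=128.485
7. ⊥bis P2·P6 via (2.555,42.475): [(0, 53.67) (20, 61.4815) (20, 64) (0, 64)]  |A|=128.485
8. ⊥bis P2·P7 via (5.25,58.81): [(0, 53.67) (5.4101, 55.783) (4.9755, 64) (0, 64)]  |A|=48.385
9. canonical 4-gon: [(0, 53.67) (5.4101, 55.783) (4.9755, 64) (0, 64)]
10. shoelace: 48.385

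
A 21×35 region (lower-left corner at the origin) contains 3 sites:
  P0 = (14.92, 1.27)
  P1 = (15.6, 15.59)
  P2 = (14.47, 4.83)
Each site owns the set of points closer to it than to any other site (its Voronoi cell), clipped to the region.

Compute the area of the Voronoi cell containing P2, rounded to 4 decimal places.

1. box [0,21]×[0,35]: [(0, 0) (21, 0) (21, 35) (0, 35)]
2. ⊥bis P2·P0 via (14.695,3.05): [(0, 1.1925) (21, 3.847) (21, 35) (0, 35)]  |A|=682.0856
3. ⊥bis P2·P1 via (15.035,10.21): [(0, 11.789) (0, 1.1925) (21, 3.847) (21, 9.5836)]  |A|=171.497
4. canonical 4-gon: [(0, 11.789) (0, 1.1925) (21, 3.847) (21, 9.5836)]
5. shoelace: 171.497

Area of P2's cell: 171.4970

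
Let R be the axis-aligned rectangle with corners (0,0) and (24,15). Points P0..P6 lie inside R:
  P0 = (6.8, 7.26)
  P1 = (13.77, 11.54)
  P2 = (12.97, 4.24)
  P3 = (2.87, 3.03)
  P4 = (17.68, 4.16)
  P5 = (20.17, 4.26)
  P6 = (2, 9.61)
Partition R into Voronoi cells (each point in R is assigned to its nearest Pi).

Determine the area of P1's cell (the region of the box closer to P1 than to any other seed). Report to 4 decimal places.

Area of P1's cell: 83.6398

1. box [0,24]×[0,15]: [(0, 0) (24, 0) (24, 15) (0, 15)]
2. ⊥bis P1·P0 via (10.285,9.4): [(16.0572, 0) (24, 0) (24, 15) (6.8463, 15)]  |A|=188.2243
3. ⊥bis P1·P2 via (13.37,7.89): [(11.0565, 8.1435) (24, 6.7251) (24, 15) (6.8463, 15)]  |A|=112.3601
4. ⊥bis P1·P3 via (8.32,7.285): [(11.0565, 8.1435) (24, 6.7251) (24, 15) (6.8463, 15)]  |A|=112.3601
5. ⊥bis P1·P4 via (15.725,7.85): [(11.0565, 8.1435) (15.3839, 7.6693) (24, 12.2342) (24, 15) (6.8463, 15)]  |A|=88.6267
6. ⊥bis P1·P5 via (16.97,7.9): [(11.0565, 8.1435) (15.3839, 7.6693) (18.7152, 9.4342) (24, 14.0802) (24, 15) (6.8463, 15)]  |A|=83.7487
7. ⊥bis P1·P6 via (7.885,10.575): [(7.2735, 14.3043) (11.0565, 8.1435) (15.3839, 7.6693) (18.7152, 9.4342) (24, 14.0802) (24, 15) (7.1594, 15)]  |A|=83.6398
8. canonical 7-gon: [(7.2735, 14.3043) (11.0565, 8.1435) (15.3839, 7.6693) (18.7152, 9.4342) (24, 14.0802) (24, 15) (7.1594, 15)]
9. shoelace: 83.6398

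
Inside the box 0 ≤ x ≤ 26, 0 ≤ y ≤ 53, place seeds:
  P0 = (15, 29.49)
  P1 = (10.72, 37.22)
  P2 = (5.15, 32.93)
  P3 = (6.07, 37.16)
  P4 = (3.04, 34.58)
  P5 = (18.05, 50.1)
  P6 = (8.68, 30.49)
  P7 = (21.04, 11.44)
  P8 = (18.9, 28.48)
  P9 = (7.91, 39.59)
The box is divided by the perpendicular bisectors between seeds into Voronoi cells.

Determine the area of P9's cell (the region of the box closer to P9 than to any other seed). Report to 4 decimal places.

1. box [0,26]×[0,53]: [(0, 0) (26, 0) (26, 53) (0, 53)]
2. ⊥bis P9·P0 via (11.455,34.54): [(0, 26.4988) (26, 44.7503) (26, 53) (0, 53)]  |A|=451.7615
3. ⊥bis P9·P1 via (9.315,38.405): [(0, 27.3606) (21.6247, 53) (0, 53)]  |A|=277.2213
4. ⊥bis P9·P2 via (6.53,36.26): [(0, 38.9661) (7.2531, 35.9603) (21.6247, 53) (0, 53)]  |A|=235.1333
5. ⊥bis P9·P3 via (6.99,38.375): [(0, 43.6678) (8.3934, 37.3123) (21.6247, 53) (0, 53)]  |A|=208.7847
6. ⊥bis P9·P4 via (5.475,37.085): [(0, 43.6678) (8.3934, 37.3123) (21.6247, 53) (0, 53)]  |A|=208.7847
7. ⊥bis P9·P5 via (12.98,44.845): [(0, 43.6678) (8.3934, 37.3123) (13.954, 43.9053) (4.5274, 53) (0, 53)]  |A|=131.0374
8. ⊥bis P9·P6 via (8.295,35.04): [(0, 43.6678) (8.3934, 37.3123) (13.954, 43.9053) (4.5274, 53) (0, 53)]  |A|=131.0374
9. ⊥bis P9·P7 via (14.475,25.515): [(0, 43.6678) (8.3934, 37.3123) (13.954, 43.9053) (4.5274, 53) (0, 53)]  |A|=131.0374
10. ⊥bis P9·P8 via (13.405,34.035): [(0, 43.6678) (8.3934, 37.3123) (13.954, 43.9053) (4.5274, 53) (0, 53)]  |A|=131.0374
11. canonical 5-gon: [(0, 43.6678) (8.3934, 37.3123) (13.954, 43.9053) (4.5274, 53) (0, 53)]
12. shoelace: 131.0374

Area of P9's cell: 131.0374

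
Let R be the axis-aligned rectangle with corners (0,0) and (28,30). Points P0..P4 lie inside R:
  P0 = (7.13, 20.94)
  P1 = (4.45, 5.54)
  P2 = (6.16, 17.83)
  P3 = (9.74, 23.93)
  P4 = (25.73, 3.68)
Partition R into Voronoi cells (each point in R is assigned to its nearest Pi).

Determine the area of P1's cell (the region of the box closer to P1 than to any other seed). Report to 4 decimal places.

1. box [0,28]×[0,30]: [(0, 0) (28, 0) (28, 30) (0, 30)]
2. ⊥bis P1·P0 via (5.79,13.24): [(0, 14.2476) (0, 0) (28, 0) (28, 9.3749)]  |A|=330.7149
3. ⊥bis P1·P2 via (5.305,11.685): [(0, 12.4231) (0, 0) (28, 0) (28, 8.5273)]  |A|=293.3056
4. ⊥bis P1·P3 via (7.095,14.735): [(0, 12.4231) (0, 0) (28, 0) (28, 8.5273)]  |A|=293.3056
5. ⊥bis P1·P4 via (15.09,4.61): [(15.5834, 10.2549) (0, 12.4231) (0, 0) (14.6871, 0)]  |A|=172.1043
6. canonical 4-gon: [(15.5834, 10.2549) (0, 12.4231) (0, 0) (14.6871, 0)]
7. shoelace: 172.1043

Area of P1's cell: 172.1043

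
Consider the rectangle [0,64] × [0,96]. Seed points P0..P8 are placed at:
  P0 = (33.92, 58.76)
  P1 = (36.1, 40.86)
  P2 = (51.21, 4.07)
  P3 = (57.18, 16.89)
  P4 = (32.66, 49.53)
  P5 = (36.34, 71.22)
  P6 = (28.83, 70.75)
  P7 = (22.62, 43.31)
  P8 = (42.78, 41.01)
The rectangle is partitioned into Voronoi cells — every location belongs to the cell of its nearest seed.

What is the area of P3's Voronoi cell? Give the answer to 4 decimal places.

Area of P3's cell: 460.8267

1. box [0,64]×[0,96]: [(0, 0) (64, 0) (64, 96) (0, 96)]
2. ⊥bis P3·P0 via (45.55,37.825): [(0, 12.5207) (0, 0) (64, 0) (64, 48.0745)]  |A|=1939.0452
3. ⊥bis P3·P1 via (46.64,28.875): [(13.8063, 0) (64, 0) (64, 44.142)]  |A|=1107.8232
4. ⊥bis P3·P2 via (54.195,10.48): [(35.5801, 19.1486) (64, 5.914) (64, 44.142)]  |A|=543.217
5. ⊥bis P3·P4 via (44.92,33.21): [(35.5801, 19.1486) (64, 5.914) (64, 44.142)]  |A|=543.217
6. ⊥bis P3·P5 via (46.76,44.055): [(35.5801, 19.1486) (64, 5.914) (64, 44.142)]  |A|=543.217
7. ⊥bis P3·P6 via (43.005,43.82): [(35.5801, 19.1486) (64, 5.914) (64, 44.142)]  |A|=543.217
8. ⊥bis P3·P7 via (39.9,30.1): [(35.5801, 19.1486) (64, 5.914) (64, 44.142)]  |A|=543.217
9. ⊥bis P3·P8 via (49.98,28.95): [(39.845, 22.8993) (35.5801, 19.1486) (64, 5.914) (64, 37.3201)]  |A|=460.8267
10. canonical 4-gon: [(39.845, 22.8993) (35.5801, 19.1486) (64, 5.914) (64, 37.3201)]
11. shoelace: 460.8267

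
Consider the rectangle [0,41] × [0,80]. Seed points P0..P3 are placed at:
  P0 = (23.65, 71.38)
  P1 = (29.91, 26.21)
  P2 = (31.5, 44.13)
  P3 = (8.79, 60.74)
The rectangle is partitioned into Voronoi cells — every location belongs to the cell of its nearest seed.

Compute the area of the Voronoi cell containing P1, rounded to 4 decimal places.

1. box [0,41]×[0,80]: [(0, 0) (41, 0) (41, 80) (0, 80)]
2. ⊥bis P1·P0 via (26.78,48.795): [(0, 45.0836) (0, 0) (41, 0) (41, 50.7657)]  |A|=1964.9115
3. ⊥bis P1·P2 via (30.705,35.17): [(0, 37.8944) (0, 0) (41, 0) (41, 34.2565)]  |A|=1479.0941
4. ⊥bis P1·P3 via (19.35,43.475): [(8.9305, 37.102) (0, 31.6397) (0, 0) (41, 0) (41, 34.2565)]  |A|=1451.1655
5. canonical 5-gon: [(8.9305, 37.102) (0, 31.6397) (0, 0) (41, 0) (41, 34.2565)]
6. shoelace: 1451.1655

Area of P1's cell: 1451.1655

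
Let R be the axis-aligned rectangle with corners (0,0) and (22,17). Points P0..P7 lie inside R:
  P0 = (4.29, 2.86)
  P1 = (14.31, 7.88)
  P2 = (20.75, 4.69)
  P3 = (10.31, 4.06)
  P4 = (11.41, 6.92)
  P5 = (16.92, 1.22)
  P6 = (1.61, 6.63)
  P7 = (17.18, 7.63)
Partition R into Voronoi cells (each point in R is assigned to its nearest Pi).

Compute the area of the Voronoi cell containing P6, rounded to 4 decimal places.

Area of P6's cell: 76.8253

1. box [0,22]×[0,17]: [(0, 0) (22, 0) (22, 17) (0, 17)]
2. ⊥bis P6·P0 via (2.95,4.745): [(0, 2.6479) (20.1893, 17) (0, 17)]  |A|=144.8793
3. ⊥bis P6·P1 via (7.96,7.255): [(0, 2.6479) (7.8633, 8.2377) (7.0008, 17) (0, 17)]  |A|=87.0989
4. ⊥bis P6·P2 via (11.18,5.66): [(0, 2.6479) (7.8633, 8.2377) (7.0008, 17) (0, 17)]  |A|=87.0989
5. ⊥bis P6·P3 via (5.96,5.345): [(0, 2.6479) (6.5357, 7.294) (7.6012, 10.9007) (7.0008, 17) (0, 17)]  |A|=85.2076
6. ⊥bis P6·P4 via (6.51,6.775): [(0, 2.6479) (6.4955, 7.2654) (6.2074, 17) (0, 17)]  |A|=76.8253
7. ⊥bis P6·P5 via (9.265,3.925): [(0, 2.6479) (6.4955, 7.2654) (6.2074, 17) (0, 17)]  |A|=76.8253
8. ⊥bis P6·P7 via (9.395,7.13): [(0, 2.6479) (6.4955, 7.2654) (6.2074, 17) (0, 17)]  |A|=76.8253
9. canonical 4-gon: [(0, 2.6479) (6.4955, 7.2654) (6.2074, 17) (0, 17)]
10. shoelace: 76.8253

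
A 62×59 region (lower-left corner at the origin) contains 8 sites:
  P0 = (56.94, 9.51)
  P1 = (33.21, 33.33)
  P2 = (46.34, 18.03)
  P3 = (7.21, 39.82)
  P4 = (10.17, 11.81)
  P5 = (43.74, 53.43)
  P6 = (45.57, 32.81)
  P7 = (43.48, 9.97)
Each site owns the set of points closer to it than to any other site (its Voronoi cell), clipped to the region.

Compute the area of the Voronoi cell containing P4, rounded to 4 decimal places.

1. box [0,62]×[0,59]: [(0, 0) (62, 0) (62, 59) (0, 59)]
2. ⊥bis P4·P0 via (33.555,10.66): [(0, 0) (33.0308, 0) (35.9322, 59) (0, 59)]  |A|=2034.408
3. ⊥bis P4·P1 via (21.69,22.57): [(0, 45.792) (0, 0) (33.0308, 0) (33.518, 9.9066)]  |A|=931.0388
4. ⊥bis P4·P2 via (28.255,14.92): [(28.124, 15.6815) (0, 45.792) (0, 0) (30.8207, 0)]  |A|=885.586
5. ⊥bis P4·P3 via (8.69,25.815): [(28.124, 15.6815) (17.7635, 26.7739) (0, 24.8967) (0, 0) (30.8207, 0)]  |A|=699.999
6. ⊥bis P4·P5 via (26.955,32.62): [(28.124, 15.6815) (17.7635, 26.7739) (0, 24.8967) (0, 0) (30.8207, 0)]  |A|=699.999
7. ⊥bis P4·P6 via (27.87,22.31): [(28.124, 15.6815) (17.7635, 26.7739) (0, 24.8967) (0, 0) (30.8207, 0)]  |A|=699.999
8. ⊥bis P4·P7 via (26.825,10.89): [(27.1474, 16.7271) (17.7635, 26.7739) (0, 24.8967) (0, 0) (26.2235, 0)]  |A|=655.3019
9. canonical 5-gon: [(27.1474, 16.7271) (17.7635, 26.7739) (0, 24.8967) (0, 0) (26.2235, 0)]
10. shoelace: 655.3019

Area of P4's cell: 655.3019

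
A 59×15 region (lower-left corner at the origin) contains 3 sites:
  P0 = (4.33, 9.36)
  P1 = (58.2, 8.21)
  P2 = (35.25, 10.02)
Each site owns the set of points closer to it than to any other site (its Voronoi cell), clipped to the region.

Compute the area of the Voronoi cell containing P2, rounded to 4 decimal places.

Area of P2's cell: 401.4132

1. box [0,59]×[0,15]: [(0, 0) (59, 0) (59, 15) (0, 15)]
2. ⊥bis P2·P0 via (19.79,9.69): [(19.9968, 0) (59, 0) (59, 15) (19.6767, 15)]  |A|=587.4488
3. ⊥bis P2·P1 via (46.725,9.115): [(19.9968, 0) (46.0061, 0) (47.1891, 15) (19.6767, 15)]  |A|=401.4132
4. canonical 4-gon: [(19.9968, 0) (46.0061, 0) (47.1891, 15) (19.6767, 15)]
5. shoelace: 401.4132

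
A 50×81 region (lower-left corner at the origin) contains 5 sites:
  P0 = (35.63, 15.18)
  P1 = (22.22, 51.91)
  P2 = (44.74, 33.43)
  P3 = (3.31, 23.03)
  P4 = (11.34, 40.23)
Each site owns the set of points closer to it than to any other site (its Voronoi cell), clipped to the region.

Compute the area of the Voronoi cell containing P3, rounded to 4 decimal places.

1. box [0,50]×[0,81]: [(0, 0) (50, 0) (50, 81) (0, 81)]
2. ⊥bis P3·P0 via (19.47,19.105): [(0, 0) (14.8297, 0) (34.5033, 81) (0, 81)]  |A|=1997.9862
3. ⊥bis P3·P1 via (12.765,37.47): [(0, 45.8282) (0, 0) (14.8297, 0) (22.3985, 31.1622)]  |A|=744.305
4. ⊥bis P3·P2 via (24.025,28.23): [(0, 45.8282) (0, 0) (14.8297, 0) (22.3985, 31.1622)]  |A|=744.305
5. ⊥bis P3·P4 via (7.325,31.63): [(0, 35.0498) (0, 0) (14.8297, 0) (20.9654, 25.2618)]  |A|=554.7288
6. canonical 4-gon: [(0, 35.0498) (0, 0) (14.8297, 0) (20.9654, 25.2618)]
7. shoelace: 554.7288

Area of P3's cell: 554.7288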